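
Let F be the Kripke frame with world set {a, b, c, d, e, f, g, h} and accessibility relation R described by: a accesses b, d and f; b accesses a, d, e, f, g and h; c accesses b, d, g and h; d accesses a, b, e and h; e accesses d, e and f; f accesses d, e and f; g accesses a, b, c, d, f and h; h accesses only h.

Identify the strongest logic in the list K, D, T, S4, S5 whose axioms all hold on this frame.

D

Serial (axiom D): yes — every world has a successor (e.g. a R b).
Reflexive (axiom T): no — a is not related to itself.
Transitive (axiom 4): no — a R b and b R e, but not a R e.
Euclidean (axiom 5): no — a R d and a R f, but not d R f.
So F validates K, D; T would additionally require R to be reflexive. The strongest is D.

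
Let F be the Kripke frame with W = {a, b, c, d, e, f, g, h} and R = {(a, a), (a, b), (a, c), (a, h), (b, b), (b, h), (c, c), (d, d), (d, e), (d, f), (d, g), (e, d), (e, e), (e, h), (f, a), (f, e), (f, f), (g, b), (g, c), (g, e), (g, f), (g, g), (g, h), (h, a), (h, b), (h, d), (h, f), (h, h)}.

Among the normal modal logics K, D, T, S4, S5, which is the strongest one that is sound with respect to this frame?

Serial (axiom D): yes — every world has a successor (e.g. a R a).
Reflexive (axiom T): yes — every world is R-related to itself.
Transitive (axiom 4): no — a R h and h R d, but not a R d.
Euclidean (axiom 5): no — a R b and a R c, but not b R c.
So F validates K, D, T; S4 would additionally require R to be transitive. The strongest is T.

T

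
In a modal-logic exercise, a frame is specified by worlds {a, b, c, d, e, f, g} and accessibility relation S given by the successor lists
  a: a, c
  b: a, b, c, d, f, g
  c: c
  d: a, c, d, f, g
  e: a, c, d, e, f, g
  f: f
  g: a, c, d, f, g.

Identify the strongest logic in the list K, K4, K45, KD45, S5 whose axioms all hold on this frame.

K4

Transitive (axiom 4): yes — every two-step S-path is closed by a direct edge.
Euclidean (axiom 5): no — b S a and b S d, but not a S d.
Serial (axiom D): yes — every world has a successor (e.g. a S a).
Reflexive (axiom T): yes — every world is S-related to itself.
So F validates K, K4; K45 would additionally require S to be Euclidean. The strongest is K4.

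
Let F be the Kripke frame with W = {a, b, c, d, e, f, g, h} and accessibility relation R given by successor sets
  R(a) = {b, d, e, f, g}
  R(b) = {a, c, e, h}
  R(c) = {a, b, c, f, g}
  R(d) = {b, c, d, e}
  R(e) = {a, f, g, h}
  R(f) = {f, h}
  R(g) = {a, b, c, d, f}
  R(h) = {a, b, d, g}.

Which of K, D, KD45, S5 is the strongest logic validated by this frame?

Serial (axiom D): yes — every world has a successor (e.g. a R b).
Euclidean (axiom 5): no — a R b and a R d, but not b R d.
Transitive (axiom 4): no — a R b and b R c, but not a R c.
Reflexive (axiom T): no — a is not related to itself.
So F validates K, D; KD45 would additionally require R to be Euclidean and transitive. The strongest is D.

D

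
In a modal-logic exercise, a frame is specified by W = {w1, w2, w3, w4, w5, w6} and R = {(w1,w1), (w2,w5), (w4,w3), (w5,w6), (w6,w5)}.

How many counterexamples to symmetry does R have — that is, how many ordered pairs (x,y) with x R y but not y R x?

Enumerating: (w2,w5), (w4,w3).

2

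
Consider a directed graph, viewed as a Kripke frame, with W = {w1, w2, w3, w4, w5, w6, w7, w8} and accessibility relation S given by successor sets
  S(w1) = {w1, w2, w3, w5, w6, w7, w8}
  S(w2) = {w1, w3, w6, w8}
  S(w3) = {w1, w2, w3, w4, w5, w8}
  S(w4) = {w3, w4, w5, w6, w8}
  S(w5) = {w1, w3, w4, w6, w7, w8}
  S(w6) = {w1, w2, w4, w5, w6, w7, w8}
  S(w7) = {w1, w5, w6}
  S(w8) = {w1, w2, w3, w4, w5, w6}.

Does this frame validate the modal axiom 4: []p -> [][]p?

No

By correspondence theory, 4 is valid on a frame iff S is transitive.
Transitive: no — w1 S w3 and w3 S w4, but not w1 S w4.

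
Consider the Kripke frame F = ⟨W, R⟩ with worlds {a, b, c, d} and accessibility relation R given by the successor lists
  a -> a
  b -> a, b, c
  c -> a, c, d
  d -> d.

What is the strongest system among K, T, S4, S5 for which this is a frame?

T

Reflexive (axiom T): yes — every world is R-related to itself.
Transitive (axiom 4): no — b R c and c R d, but not b R d.
Euclidean (axiom 5): no — b R a and b R c, but not a R c.
So F validates K, T; S4 would additionally require R to be transitive. The strongest is T.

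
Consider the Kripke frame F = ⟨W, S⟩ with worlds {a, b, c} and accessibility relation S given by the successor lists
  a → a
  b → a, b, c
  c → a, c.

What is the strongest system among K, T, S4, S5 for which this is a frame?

Reflexive (axiom T): yes — every world is S-related to itself.
Transitive (axiom 4): yes — every two-step S-path is closed by a direct edge.
Euclidean (axiom 5): no — b S a and b S c, but not a S c.
So F validates K, T, S4; S5 would additionally require S to be Euclidean. The strongest is S4.

S4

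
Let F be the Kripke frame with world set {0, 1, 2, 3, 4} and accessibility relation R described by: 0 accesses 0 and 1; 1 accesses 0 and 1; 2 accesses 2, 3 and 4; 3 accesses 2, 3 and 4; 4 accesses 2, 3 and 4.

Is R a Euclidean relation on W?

Yes

Euclidean: yes — any two successors of a common world are R-related.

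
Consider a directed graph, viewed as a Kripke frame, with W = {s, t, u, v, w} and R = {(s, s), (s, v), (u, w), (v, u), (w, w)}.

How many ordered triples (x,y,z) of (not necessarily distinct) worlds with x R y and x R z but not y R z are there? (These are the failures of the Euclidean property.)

Enumerating: (s,v,s), (s,v,v), (v,u,u).

3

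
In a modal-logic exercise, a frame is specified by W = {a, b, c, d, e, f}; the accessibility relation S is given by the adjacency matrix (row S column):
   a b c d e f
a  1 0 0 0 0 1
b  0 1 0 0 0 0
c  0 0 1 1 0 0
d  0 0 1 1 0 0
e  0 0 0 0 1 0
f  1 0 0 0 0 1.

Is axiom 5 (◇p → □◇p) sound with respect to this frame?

The schema 5 characterises exactly the Euclidean frames.
Euclidean: yes — any two successors of a common world are S-related.

Yes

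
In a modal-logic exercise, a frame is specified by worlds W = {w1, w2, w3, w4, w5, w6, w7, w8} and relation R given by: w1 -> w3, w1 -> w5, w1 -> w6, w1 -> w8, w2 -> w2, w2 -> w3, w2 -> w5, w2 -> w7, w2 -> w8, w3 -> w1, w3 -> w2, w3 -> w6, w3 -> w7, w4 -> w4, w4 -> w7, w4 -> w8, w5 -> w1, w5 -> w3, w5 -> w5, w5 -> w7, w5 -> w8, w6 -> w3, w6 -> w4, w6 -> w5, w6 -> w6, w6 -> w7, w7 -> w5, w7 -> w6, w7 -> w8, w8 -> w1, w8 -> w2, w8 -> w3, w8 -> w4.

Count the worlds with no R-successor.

0

R is serial; there are no such worlds.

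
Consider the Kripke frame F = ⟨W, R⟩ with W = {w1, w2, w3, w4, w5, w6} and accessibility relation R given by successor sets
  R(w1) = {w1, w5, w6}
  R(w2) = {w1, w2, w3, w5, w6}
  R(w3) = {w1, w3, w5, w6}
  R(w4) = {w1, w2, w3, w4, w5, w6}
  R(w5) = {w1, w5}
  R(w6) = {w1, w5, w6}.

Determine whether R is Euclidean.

No

Euclidean: no — w1 R w5 and w1 R w6, but not w5 R w6.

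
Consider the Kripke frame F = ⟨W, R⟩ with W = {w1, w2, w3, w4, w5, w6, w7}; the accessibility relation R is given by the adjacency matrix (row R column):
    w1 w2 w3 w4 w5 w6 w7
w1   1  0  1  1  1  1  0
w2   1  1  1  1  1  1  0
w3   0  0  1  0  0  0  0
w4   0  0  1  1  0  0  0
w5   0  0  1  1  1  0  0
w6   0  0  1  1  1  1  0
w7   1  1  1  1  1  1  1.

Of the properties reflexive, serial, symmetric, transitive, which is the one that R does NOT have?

Reflexive: yes — every world is R-related to itself.
Serial: yes — every world has a successor (e.g. w1 R w1).
Symmetric: no — w1 R w3 but not w3 R w1.
Transitive: yes — every two-step R-path is closed by a direct edge.
Only symmetric fails.

symmetric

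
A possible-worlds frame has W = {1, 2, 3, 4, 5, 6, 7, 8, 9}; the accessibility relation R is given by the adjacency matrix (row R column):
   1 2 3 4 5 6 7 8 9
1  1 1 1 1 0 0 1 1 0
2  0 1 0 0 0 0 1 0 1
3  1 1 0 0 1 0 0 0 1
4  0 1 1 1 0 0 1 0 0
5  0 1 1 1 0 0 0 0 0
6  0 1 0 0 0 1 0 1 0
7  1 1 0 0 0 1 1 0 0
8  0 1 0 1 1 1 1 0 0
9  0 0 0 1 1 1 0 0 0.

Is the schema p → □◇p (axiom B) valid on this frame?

No

By correspondence theory, B is valid on a frame iff R is symmetric.
Symmetric: no — 1 R 2 but not 2 R 1.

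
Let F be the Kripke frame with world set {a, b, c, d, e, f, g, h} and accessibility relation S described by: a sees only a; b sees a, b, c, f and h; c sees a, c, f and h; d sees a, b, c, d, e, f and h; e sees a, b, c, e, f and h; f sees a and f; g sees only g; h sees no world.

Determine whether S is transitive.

Transitive: yes — every two-step S-path is closed by a direct edge.

Yes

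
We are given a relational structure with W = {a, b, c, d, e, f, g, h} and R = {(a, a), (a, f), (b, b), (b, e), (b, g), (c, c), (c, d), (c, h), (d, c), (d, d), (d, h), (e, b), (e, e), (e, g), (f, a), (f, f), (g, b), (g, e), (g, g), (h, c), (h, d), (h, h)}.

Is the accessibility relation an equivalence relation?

Reflexive: yes — every world is R-related to itself.
Symmetric: yes — every pair in R has its reverse in R.
Transitive: yes — every two-step R-path is closed by a direct edge.
So R is an equivalence relation.

Yes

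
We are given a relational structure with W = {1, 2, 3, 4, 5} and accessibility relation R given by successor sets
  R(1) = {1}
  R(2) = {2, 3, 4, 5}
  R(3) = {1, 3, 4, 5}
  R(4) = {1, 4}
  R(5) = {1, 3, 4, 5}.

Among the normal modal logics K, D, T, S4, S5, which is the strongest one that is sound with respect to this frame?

Serial (axiom D): yes — every world has a successor (e.g. 1 R 1).
Reflexive (axiom T): yes — every world is R-related to itself.
Transitive (axiom 4): no — 2 R 3 and 3 R 1, but not 2 R 1.
Euclidean (axiom 5): no — 2 R 4 and 2 R 3, but not 4 R 3.
So F validates K, D, T; S4 would additionally require R to be transitive. The strongest is T.

T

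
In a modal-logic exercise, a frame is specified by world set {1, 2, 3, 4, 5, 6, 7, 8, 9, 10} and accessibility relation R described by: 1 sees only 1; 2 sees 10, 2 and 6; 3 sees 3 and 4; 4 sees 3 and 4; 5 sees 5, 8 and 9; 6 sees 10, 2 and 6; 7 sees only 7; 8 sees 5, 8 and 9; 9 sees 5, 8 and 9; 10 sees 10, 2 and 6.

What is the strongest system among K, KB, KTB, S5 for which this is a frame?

Symmetric (axiom B): yes — every pair in R has its reverse in R.
Reflexive (axiom T): yes — every world is R-related to itself.
Euclidean (axiom 5): yes — any two successors of a common world are R-related.
So F validates K, KB, KTB, S5. The strongest is S5.

S5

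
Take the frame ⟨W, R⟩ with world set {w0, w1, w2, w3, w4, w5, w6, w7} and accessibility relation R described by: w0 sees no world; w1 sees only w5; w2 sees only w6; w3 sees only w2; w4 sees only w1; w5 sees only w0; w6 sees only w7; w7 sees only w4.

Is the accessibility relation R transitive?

Transitive: no — w1 R w5 and w5 R w0, but not w1 R w0.

No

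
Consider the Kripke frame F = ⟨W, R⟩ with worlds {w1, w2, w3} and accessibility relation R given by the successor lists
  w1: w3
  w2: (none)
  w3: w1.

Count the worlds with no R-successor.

Enumerating: w2.

1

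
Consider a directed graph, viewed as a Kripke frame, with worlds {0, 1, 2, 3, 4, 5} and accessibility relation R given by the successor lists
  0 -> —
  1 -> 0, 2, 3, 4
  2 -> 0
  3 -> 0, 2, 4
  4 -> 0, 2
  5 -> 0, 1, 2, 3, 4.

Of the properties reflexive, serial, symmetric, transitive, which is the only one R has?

transitive

Reflexive: no — 0 is not related to itself.
Serial: no — 0 has no R-successor.
Symmetric: no — 1 R 0 but not 0 R 1.
Transitive: yes — every two-step R-path is closed by a direct edge.
Only transitive holds.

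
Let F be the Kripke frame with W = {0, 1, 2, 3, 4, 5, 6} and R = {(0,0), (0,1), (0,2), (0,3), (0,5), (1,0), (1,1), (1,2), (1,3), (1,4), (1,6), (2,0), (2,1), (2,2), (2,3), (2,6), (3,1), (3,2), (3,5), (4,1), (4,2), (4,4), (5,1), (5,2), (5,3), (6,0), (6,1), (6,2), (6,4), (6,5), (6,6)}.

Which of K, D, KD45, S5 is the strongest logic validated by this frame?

Serial (axiom D): yes — every world has a successor (e.g. 0 R 0).
Euclidean (axiom 5): no — 0 R 1 and 0 R 5, but not 1 R 5.
Transitive (axiom 4): no — 0 R 1 and 1 R 4, but not 0 R 4.
Reflexive (axiom T): no — 3 is not related to itself.
So F validates K, D; KD45 would additionally require R to be Euclidean and transitive. The strongest is D.

D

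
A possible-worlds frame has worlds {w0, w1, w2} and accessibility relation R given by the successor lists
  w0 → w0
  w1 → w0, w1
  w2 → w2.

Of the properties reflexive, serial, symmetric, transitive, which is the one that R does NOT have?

symmetric

Reflexive: yes — every world is R-related to itself.
Serial: yes — every world has a successor (e.g. w0 R w0).
Symmetric: no — w1 R w0 but not w0 R w1.
Transitive: yes — every two-step R-path is closed by a direct edge.
Only symmetric fails.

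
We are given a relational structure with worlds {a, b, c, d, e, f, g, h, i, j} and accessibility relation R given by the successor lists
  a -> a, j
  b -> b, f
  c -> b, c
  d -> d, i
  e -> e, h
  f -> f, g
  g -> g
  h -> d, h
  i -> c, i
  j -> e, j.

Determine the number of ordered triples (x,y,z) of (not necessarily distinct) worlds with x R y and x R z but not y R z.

9

Enumerating: (a,j,a), (b,f,b), (c,b,c), (d,i,d), (e,h,e), (f,g,f), (h,d,h), (i,c,i), (j,e,j).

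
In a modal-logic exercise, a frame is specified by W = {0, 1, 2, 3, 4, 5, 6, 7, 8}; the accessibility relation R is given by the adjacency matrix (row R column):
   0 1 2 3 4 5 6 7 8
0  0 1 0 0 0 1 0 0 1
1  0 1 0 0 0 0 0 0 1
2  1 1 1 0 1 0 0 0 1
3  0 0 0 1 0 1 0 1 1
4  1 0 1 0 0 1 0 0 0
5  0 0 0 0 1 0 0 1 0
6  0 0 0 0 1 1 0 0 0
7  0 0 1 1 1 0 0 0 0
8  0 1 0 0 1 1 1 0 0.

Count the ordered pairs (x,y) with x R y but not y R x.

17

Enumerating: (0,1), (0,5), (0,8), (2,0), (2,1), (2,8), (3,5), (3,8), (4,0), (5,7), (6,4), (6,5), (7,2), (7,4), (8,4), (8,5), (8,6).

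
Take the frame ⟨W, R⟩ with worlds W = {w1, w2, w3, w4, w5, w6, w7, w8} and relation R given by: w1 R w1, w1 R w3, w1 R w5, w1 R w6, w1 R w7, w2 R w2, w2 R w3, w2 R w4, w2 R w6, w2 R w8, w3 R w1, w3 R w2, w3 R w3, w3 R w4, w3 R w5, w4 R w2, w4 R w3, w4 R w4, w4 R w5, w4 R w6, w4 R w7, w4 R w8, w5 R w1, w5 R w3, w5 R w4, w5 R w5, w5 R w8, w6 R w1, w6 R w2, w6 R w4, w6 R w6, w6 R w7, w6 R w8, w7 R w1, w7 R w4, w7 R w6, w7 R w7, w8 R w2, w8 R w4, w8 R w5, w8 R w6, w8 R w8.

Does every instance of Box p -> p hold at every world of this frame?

Axiom T corresponds to the accessibility relation being reflexive.
Reflexive: yes — every world is R-related to itself.

Yes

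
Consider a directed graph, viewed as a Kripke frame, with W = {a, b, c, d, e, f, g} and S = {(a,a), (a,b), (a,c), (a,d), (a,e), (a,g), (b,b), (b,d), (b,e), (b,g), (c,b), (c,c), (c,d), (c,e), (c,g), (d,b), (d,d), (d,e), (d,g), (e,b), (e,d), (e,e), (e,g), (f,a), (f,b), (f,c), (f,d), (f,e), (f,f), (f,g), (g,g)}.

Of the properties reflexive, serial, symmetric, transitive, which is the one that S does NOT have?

symmetric

Reflexive: yes — every world is S-related to itself.
Serial: yes — every world has a successor (e.g. a S a).
Symmetric: no — a S b but not b S a.
Transitive: yes — every two-step S-path is closed by a direct edge.
Only symmetric fails.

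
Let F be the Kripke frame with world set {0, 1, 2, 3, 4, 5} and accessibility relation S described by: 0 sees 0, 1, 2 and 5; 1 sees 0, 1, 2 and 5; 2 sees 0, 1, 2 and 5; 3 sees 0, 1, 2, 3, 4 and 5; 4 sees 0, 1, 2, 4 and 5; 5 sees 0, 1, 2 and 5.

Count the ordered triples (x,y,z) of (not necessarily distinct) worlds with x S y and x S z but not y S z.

13

Enumerating: (3,0,3), (3,0,4), (3,1,3), (3,1,4), (3,2,3), (3,2,4), (3,4,3), (3,5,3), (3,5,4), (4,0,4), (4,1,4), (4,2,4), (4,5,4).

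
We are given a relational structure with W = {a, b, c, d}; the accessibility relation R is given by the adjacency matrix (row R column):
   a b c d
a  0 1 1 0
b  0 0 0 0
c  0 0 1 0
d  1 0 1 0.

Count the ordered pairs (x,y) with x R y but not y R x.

Enumerating: (a,b), (a,c), (d,a), (d,c).

4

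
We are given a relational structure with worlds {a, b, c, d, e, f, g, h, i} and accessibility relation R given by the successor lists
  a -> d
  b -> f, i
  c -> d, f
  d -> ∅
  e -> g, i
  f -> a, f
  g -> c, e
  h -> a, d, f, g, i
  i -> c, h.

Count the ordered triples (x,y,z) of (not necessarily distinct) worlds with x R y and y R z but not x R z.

24

Enumerating: (b,f,a), (b,i,c), (b,i,h), (c,f,a), (e,g,c), (e,g,e), (e,i,c), (e,i,h), (f,a,d), (g,c,d), (g,c,f), (g,e,g), … and 12 more.
Total: 24.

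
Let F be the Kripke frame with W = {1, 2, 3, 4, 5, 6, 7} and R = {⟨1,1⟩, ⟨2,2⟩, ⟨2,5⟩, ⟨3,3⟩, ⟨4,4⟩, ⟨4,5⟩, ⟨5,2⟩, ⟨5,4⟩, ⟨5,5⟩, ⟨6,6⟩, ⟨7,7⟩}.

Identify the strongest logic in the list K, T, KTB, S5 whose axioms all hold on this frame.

Reflexive (axiom T): yes — every world is R-related to itself.
Symmetric (axiom B): yes — every pair in R has its reverse in R.
Euclidean (axiom 5): no — 5 R 2 and 5 R 4, but not 2 R 4.
So F validates K, T, KTB; S5 would additionally require R to be Euclidean. The strongest is KTB.

KTB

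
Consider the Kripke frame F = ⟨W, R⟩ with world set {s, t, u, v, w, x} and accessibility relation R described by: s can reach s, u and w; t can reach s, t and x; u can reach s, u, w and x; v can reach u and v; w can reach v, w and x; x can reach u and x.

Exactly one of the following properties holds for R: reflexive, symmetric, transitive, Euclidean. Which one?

reflexive

Reflexive: yes — every world is R-related to itself.
Symmetric: no — s R w but not w R s.
Transitive: no — s R u and u R x, but not s R x.
Euclidean: no — s R w and s R u, but not w R u.
Only reflexive holds.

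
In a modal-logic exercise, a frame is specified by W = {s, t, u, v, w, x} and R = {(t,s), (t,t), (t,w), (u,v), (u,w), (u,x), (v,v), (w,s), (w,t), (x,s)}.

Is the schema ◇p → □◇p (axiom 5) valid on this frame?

The schema 5 characterises exactly the Euclidean frames.
Euclidean: no — t R s and t R w, but not s R w.

No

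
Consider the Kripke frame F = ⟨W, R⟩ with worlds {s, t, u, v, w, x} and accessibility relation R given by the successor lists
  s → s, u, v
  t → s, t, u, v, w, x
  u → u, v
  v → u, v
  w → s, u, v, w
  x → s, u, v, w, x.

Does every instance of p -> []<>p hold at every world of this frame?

By correspondence theory, B is valid on a frame iff R is symmetric.
Symmetric: no — s R u but not u R s.

No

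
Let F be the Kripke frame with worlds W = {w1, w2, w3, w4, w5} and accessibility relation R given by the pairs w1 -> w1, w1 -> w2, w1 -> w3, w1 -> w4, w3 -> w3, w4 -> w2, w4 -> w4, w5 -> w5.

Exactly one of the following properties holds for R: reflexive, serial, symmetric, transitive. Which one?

Reflexive: no — w2 is not related to itself.
Serial: no — w2 has no R-successor.
Symmetric: no — w1 R w2 but not w2 R w1.
Transitive: yes — every two-step R-path is closed by a direct edge.
Only transitive holds.

transitive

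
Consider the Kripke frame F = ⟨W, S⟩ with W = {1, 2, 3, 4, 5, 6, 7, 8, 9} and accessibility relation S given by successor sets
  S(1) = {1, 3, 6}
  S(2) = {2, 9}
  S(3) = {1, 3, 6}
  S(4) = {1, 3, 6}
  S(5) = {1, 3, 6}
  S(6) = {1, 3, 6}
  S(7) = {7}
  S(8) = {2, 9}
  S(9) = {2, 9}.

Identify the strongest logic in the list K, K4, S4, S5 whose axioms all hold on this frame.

Transitive (axiom 4): yes — every two-step S-path is closed by a direct edge.
Reflexive (axiom T): no — 4 is not related to itself.
Euclidean (axiom 5): yes — any two successors of a common world are S-related.
So F validates K, K4; S4 would additionally require S to be reflexive. The strongest is K4.

K4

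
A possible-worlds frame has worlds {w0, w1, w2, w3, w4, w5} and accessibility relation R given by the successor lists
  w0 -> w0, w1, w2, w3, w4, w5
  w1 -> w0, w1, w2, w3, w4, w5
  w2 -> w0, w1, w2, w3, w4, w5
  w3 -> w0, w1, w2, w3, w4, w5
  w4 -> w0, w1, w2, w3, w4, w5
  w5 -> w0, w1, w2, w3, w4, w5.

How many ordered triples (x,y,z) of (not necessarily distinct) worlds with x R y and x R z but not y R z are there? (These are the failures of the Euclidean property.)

R is Euclidean; there are no such tuples.

0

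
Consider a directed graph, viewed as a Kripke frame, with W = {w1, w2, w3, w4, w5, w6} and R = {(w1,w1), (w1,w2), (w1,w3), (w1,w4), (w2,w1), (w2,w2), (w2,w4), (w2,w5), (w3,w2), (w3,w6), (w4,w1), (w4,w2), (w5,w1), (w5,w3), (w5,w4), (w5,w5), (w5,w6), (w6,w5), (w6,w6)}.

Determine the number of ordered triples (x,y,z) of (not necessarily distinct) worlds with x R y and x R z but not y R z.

Enumerating: (w1,w2,w3), (w1,w3,w1), (w1,w3,w3), (w1,w3,w4), (w1,w4,w3), (w1,w4,w4), (w2,w1,w5), (w2,w4,w4), (w2,w4,w5), (w2,w5,w2), (w3,w2,w6), (w3,w6,w2), … and 13 more.
Total: 25.

25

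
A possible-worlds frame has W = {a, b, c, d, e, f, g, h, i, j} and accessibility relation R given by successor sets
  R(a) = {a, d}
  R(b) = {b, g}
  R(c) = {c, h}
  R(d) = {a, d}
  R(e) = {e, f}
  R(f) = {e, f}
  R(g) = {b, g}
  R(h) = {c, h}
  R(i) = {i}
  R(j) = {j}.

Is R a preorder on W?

Reflexive: yes — every world is R-related to itself.
Transitive: yes — every two-step R-path is closed by a direct edge.
So R is a preorder.

Yes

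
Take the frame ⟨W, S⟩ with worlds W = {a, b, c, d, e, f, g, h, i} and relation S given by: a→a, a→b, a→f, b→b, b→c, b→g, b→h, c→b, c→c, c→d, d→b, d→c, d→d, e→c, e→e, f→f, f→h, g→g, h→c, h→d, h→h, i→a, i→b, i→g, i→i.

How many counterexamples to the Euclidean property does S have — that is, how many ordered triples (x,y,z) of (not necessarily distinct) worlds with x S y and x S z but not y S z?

24

Enumerating: (a,b,a), (a,b,f), (a,f,a), (a,f,b), (b,c,g), (b,c,h), (b,g,b), (b,g,c), (b,g,h), (b,h,b), (b,h,g), (c,b,d), … and 12 more.
Total: 24.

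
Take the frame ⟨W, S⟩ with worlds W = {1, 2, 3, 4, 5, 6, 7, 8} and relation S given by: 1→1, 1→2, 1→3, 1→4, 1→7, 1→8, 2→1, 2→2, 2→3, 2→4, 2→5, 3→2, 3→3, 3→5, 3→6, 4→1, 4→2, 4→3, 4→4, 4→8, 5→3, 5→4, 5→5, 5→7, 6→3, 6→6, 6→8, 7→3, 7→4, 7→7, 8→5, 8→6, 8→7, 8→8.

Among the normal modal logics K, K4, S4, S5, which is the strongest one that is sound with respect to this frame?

Transitive (axiom 4): no — 1 S 2 and 2 S 5, but not 1 S 5.
Reflexive (axiom T): yes — every world is S-related to itself.
Euclidean (axiom 5): no — 1 S 2 and 1 S 7, but not 2 S 7.
So F validates K; K4 would additionally require S to be transitive. The strongest is K.

K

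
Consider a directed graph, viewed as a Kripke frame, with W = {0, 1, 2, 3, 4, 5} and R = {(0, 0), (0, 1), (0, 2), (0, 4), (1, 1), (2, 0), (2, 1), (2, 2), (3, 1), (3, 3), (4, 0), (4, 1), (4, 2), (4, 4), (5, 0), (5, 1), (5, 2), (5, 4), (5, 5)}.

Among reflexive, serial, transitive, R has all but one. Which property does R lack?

transitive

Reflexive: yes — every world is R-related to itself.
Serial: yes — every world has a successor (e.g. 0 R 0).
Transitive: no — 2 R 0 and 0 R 4, but not 2 R 4.
Only transitive fails.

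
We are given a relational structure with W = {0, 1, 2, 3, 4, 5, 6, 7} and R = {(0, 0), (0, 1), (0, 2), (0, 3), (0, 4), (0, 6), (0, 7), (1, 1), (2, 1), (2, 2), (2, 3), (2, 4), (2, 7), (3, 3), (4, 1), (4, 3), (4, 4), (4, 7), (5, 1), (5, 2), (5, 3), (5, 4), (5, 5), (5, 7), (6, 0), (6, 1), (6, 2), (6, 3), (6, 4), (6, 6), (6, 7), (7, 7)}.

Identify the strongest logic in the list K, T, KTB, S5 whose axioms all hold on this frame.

Reflexive (axiom T): yes — every world is R-related to itself.
Symmetric (axiom B): no — 0 R 1 but not 1 R 0.
Euclidean (axiom 5): no — 0 R 1 and 0 R 2, but not 1 R 2.
So F validates K, T; KTB would additionally require R to be symmetric. The strongest is T.

T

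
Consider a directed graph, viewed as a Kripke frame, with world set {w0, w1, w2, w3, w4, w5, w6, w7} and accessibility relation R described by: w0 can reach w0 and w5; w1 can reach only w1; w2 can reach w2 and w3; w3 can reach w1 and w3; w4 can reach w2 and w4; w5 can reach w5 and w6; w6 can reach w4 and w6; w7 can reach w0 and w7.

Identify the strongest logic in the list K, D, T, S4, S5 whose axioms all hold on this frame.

Serial (axiom D): yes — every world has a successor (e.g. w0 R w0).
Reflexive (axiom T): yes — every world is R-related to itself.
Transitive (axiom 4): no — w0 R w5 and w5 R w6, but not w0 R w6.
Euclidean (axiom 5): no — w0 R w5 and w0 R w0, but not w5 R w0.
So F validates K, D, T; S4 would additionally require R to be transitive. The strongest is T.

T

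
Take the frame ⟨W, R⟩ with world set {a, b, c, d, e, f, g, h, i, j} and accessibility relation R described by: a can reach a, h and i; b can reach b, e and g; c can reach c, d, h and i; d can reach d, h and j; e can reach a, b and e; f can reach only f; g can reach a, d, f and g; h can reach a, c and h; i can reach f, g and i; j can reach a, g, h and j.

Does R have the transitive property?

Transitive: no — a R h and h R c, but not a R c.

No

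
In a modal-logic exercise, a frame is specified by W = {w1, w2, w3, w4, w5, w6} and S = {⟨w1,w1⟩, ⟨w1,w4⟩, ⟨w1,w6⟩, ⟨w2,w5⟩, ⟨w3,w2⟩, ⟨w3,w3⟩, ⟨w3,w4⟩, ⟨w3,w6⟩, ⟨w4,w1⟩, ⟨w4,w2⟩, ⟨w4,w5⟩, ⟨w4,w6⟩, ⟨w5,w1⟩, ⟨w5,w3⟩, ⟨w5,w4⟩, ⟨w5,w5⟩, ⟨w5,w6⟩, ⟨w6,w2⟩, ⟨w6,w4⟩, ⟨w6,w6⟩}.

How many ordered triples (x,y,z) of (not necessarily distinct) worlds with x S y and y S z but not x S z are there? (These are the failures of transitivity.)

20

Enumerating: (w1,w4,w2), (w1,w4,w5), (w1,w6,w2), (w2,w5,w1), (w2,w5,w3), (w2,w5,w4), (w2,w5,w6), (w3,w2,w5), (w3,w4,w1), (w3,w4,w5), (w4,w1,w4), (w4,w5,w3), … and 8 more.
Total: 20.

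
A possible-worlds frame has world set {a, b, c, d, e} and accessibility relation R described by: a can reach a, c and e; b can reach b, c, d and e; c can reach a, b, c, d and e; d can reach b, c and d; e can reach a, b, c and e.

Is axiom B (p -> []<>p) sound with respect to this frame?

The schema B characterises exactly the symmetric frames.
Symmetric: yes — every pair in R has its reverse in R.

Yes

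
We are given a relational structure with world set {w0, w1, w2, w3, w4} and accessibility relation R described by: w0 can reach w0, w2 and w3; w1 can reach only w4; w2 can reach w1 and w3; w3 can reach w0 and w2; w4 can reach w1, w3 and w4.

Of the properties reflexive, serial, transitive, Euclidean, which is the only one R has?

Reflexive: no — w1 is not related to itself.
Serial: yes — every world has a successor (e.g. w0 R w0).
Transitive: no — w0 R w2 and w2 R w1, but not w0 R w1.
Euclidean: no — w2 R w1 and w2 R w3, but not w1 R w3.
Only serial holds.

serial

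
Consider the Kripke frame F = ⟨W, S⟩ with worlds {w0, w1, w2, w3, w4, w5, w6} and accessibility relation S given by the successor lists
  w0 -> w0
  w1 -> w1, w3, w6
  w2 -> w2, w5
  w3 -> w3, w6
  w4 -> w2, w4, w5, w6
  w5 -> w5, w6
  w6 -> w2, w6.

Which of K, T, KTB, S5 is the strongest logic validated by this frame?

Reflexive (axiom T): yes — every world is S-related to itself.
Symmetric (axiom B): no — w1 S w3 but not w3 S w1.
Euclidean (axiom 5): no — w1 S w6 and w1 S w3, but not w6 S w3.
So F validates K, T; KTB would additionally require S to be symmetric. The strongest is T.

T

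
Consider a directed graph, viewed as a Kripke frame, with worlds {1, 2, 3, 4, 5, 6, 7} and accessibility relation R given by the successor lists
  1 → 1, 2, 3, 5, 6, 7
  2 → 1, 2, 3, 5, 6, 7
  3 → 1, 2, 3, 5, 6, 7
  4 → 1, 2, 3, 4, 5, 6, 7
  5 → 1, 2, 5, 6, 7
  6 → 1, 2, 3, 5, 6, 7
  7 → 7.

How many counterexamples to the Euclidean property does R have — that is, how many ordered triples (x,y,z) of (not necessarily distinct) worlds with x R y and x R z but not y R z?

Enumerating: (1,5,3), (1,7,1), (1,7,2), (1,7,3), (1,7,5), (1,7,6), (2,5,3), (2,7,1), (2,7,2), (2,7,3), (2,7,5), (2,7,6), … and 28 more.
Total: 40.

40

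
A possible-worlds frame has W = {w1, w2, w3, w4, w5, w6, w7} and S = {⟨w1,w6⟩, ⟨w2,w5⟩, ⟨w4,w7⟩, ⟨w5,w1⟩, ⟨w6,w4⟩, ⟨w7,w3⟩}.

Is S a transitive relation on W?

No

Transitive: no — w1 S w6 and w6 S w4, but not w1 S w4.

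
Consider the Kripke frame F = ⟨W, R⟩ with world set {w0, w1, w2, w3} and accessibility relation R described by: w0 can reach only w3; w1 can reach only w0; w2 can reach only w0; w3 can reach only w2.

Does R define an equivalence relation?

No

Reflexive: no — w0 is not related to itself.
Symmetric: no — w0 R w3 but not w3 R w0.
Transitive: no — w0 R w3 and w3 R w2, but not w0 R w2.
So R is not an equivalence relation.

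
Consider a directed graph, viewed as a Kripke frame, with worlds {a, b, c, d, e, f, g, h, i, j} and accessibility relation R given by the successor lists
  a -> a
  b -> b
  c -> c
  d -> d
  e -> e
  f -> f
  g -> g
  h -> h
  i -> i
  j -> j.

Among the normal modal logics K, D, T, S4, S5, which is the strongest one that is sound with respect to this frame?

S5

Serial (axiom D): yes — every world has a successor (e.g. a R a).
Reflexive (axiom T): yes — every world is R-related to itself.
Transitive (axiom 4): yes — every two-step R-path is closed by a direct edge.
Euclidean (axiom 5): yes — any two successors of a common world are R-related.
So F validates K, D, T, S4, S5. The strongest is S5.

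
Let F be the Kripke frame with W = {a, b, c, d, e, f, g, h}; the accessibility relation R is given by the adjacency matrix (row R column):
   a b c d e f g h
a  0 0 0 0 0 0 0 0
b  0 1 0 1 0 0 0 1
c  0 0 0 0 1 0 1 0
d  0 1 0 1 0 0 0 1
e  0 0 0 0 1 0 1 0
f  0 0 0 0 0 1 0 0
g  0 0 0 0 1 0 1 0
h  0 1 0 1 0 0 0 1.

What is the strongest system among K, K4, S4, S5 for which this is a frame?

Transitive (axiom 4): yes — every two-step R-path is closed by a direct edge.
Reflexive (axiom T): no — a is not related to itself.
Euclidean (axiom 5): yes — any two successors of a common world are R-related.
So F validates K, K4; S4 would additionally require R to be reflexive. The strongest is K4.

K4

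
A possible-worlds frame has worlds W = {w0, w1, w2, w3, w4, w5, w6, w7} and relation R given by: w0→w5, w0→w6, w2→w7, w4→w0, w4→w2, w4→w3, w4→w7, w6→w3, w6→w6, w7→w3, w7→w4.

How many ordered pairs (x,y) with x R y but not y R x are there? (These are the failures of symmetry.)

8

Enumerating: (w0,w5), (w0,w6), (w2,w7), (w4,w0), (w4,w2), (w4,w3), (w6,w3), (w7,w3).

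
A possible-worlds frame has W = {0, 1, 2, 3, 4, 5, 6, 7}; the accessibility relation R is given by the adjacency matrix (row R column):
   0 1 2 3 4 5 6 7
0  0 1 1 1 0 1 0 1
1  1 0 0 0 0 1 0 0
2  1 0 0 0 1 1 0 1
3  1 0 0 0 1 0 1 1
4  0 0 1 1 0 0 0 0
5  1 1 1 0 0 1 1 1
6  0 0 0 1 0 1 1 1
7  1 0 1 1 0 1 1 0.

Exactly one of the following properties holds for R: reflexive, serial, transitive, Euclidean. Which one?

serial

Reflexive: no — 0 is not related to itself.
Serial: yes — every world has a successor (e.g. 0 R 1).
Transitive: no — 0 R 2 and 2 R 4, but not 0 R 4.
Euclidean: no — 0 R 1 and 0 R 2, but not 1 R 2.
Only serial holds.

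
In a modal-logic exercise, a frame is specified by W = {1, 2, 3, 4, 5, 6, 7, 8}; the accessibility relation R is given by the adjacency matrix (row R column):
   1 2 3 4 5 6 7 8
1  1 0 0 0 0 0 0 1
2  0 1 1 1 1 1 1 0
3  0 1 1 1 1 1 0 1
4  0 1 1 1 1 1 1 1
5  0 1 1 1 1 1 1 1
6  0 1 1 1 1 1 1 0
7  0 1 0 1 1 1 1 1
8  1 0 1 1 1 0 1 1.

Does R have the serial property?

Serial: yes — every world has a successor (e.g. 1 R 1).

Yes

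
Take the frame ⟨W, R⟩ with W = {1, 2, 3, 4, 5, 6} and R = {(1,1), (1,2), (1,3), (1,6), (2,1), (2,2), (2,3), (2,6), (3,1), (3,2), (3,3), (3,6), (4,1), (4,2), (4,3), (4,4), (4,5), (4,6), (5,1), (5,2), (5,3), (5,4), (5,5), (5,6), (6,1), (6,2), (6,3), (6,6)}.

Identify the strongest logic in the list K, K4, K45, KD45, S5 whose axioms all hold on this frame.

K4

Transitive (axiom 4): yes — every two-step R-path is closed by a direct edge.
Euclidean (axiom 5): no — 4 R 1 and 4 R 5, but not 1 R 5.
Serial (axiom D): yes — every world has a successor (e.g. 1 R 1).
Reflexive (axiom T): yes — every world is R-related to itself.
So F validates K, K4; K45 would additionally require R to be Euclidean. The strongest is K4.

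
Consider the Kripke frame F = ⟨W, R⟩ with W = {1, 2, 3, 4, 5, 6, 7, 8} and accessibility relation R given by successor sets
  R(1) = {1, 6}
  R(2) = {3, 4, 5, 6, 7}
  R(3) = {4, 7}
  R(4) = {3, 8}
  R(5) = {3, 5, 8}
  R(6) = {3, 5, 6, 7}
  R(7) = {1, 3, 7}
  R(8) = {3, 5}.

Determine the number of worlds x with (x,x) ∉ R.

Enumerating: 2, 3, 4, 8.

4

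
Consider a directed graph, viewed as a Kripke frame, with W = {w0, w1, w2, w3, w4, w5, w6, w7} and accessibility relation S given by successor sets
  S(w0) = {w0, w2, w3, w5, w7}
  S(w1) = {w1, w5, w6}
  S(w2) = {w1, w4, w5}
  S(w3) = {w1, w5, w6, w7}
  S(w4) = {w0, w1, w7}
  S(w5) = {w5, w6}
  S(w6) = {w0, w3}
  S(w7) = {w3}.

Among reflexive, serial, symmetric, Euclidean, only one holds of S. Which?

serial

Reflexive: no — w2 is not related to itself.
Serial: yes — every world has a successor (e.g. w0 S w0).
Symmetric: no — w0 S w2 but not w2 S w0.
Euclidean: no — w0 S w2 and w0 S w3, but not w2 S w3.
Only serial holds.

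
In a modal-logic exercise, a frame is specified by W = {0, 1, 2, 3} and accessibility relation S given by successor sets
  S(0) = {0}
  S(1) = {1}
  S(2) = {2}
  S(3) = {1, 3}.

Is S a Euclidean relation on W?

No

Euclidean: no — 3 S 1 and 3 S 3, but not 1 S 3.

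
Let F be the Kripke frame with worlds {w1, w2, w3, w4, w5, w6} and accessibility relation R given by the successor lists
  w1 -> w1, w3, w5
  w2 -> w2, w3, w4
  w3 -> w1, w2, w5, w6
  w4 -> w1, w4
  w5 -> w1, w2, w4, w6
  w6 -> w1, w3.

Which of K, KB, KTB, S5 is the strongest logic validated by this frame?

K

Symmetric (axiom B): no — w2 R w4 but not w4 R w2.
Reflexive (axiom T): no — w3 is not related to itself.
Euclidean (axiom 5): no — w1 R w5 and w1 R w3, but not w5 R w3.
So F validates K; KB would additionally require R to be symmetric. The strongest is K.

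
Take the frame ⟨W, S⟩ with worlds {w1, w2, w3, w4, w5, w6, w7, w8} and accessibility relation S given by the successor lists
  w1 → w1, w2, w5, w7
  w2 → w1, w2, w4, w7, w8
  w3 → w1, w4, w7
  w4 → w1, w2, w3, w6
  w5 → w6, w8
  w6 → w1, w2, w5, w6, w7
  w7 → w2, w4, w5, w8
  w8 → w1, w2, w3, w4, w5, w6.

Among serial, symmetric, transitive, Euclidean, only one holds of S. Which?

serial

Serial: yes — every world has a successor (e.g. w1 S w1).
Symmetric: no — w1 S w5 but not w5 S w1.
Transitive: no — w1 S w2 and w2 S w4, but not w1 S w4.
Euclidean: no — w1 S w2 and w1 S w5, but not w2 S w5.
Only serial holds.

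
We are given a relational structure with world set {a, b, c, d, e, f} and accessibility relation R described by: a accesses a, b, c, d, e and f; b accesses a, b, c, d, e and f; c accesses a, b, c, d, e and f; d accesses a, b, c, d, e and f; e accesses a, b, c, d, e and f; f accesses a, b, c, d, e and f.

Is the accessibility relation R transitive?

Transitive: yes — every two-step R-path is closed by a direct edge.

Yes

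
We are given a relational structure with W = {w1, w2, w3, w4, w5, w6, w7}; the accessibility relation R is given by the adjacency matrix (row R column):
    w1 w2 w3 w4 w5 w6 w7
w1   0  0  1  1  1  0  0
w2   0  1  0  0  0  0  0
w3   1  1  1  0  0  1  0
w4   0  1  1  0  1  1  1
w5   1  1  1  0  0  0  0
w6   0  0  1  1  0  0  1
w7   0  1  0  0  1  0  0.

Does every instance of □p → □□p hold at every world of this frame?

Axiom 4 corresponds to the accessibility relation being transitive.
Transitive: no — w1 R w3 and w3 R w2, but not w1 R w2.

No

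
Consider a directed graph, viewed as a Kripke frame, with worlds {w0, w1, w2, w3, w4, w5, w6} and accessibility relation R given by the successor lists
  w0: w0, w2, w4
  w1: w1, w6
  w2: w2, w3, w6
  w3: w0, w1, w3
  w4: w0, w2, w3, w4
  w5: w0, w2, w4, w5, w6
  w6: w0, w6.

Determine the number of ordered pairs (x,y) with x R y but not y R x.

13

Enumerating: (w0,w2), (w1,w6), (w2,w3), (w2,w6), (w3,w0), (w3,w1), (w4,w2), (w4,w3), (w5,w0), (w5,w2), (w5,w4), (w5,w6), (w6,w0).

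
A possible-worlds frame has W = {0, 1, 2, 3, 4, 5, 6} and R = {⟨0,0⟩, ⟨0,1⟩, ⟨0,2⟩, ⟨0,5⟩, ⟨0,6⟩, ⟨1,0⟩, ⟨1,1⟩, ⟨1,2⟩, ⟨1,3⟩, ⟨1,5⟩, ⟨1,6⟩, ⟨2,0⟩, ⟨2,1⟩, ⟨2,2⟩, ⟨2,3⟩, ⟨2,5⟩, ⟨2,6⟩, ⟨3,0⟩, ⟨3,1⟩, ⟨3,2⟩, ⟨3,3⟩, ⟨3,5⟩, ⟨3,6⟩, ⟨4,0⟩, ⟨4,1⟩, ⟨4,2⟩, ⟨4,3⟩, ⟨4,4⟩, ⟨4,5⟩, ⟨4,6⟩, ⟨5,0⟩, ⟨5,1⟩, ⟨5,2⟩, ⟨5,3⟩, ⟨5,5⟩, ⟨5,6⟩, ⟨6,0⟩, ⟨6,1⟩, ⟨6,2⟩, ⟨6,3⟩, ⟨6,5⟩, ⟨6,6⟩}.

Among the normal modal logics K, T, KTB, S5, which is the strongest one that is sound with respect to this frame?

T

Reflexive (axiom T): yes — every world is R-related to itself.
Symmetric (axiom B): no — 3 R 0 but not 0 R 3.
Euclidean (axiom 5): no — 1 R 0 and 1 R 3, but not 0 R 3.
So F validates K, T; KTB would additionally require R to be symmetric. The strongest is T.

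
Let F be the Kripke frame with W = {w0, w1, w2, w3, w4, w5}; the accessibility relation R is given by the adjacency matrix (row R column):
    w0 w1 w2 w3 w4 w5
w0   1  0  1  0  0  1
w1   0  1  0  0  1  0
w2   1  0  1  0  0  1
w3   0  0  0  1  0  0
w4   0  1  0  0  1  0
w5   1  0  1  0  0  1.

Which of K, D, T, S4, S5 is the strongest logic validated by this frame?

Serial (axiom D): yes — every world has a successor (e.g. w0 R w0).
Reflexive (axiom T): yes — every world is R-related to itself.
Transitive (axiom 4): yes — every two-step R-path is closed by a direct edge.
Euclidean (axiom 5): yes — any two successors of a common world are R-related.
So F validates K, D, T, S4, S5. The strongest is S5.

S5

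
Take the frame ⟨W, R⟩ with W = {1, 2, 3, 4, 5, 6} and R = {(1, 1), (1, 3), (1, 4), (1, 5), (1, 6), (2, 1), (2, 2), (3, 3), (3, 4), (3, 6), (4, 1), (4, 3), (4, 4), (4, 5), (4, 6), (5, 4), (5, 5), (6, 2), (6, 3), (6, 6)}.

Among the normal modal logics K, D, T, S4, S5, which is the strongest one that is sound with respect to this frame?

T

Serial (axiom D): yes — every world has a successor (e.g. 1 R 1).
Reflexive (axiom T): yes — every world is R-related to itself.
Transitive (axiom 4): no — 1 R 6 and 6 R 2, but not 1 R 2.
Euclidean (axiom 5): no — 1 R 3 and 1 R 5, but not 3 R 5.
So F validates K, D, T; S4 would additionally require R to be transitive. The strongest is T.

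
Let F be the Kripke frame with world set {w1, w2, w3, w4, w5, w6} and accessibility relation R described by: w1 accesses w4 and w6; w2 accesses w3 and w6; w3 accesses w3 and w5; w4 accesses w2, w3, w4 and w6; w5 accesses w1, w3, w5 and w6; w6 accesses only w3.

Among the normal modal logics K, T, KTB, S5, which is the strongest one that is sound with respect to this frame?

K

Reflexive (axiom T): no — w1 is not related to itself.
Symmetric (axiom B): no — w1 R w4 but not w4 R w1.
Euclidean (axiom 5): no — w1 R w6 and w1 R w4, but not w6 R w4.
So F validates K; T would additionally require R to be reflexive. The strongest is K.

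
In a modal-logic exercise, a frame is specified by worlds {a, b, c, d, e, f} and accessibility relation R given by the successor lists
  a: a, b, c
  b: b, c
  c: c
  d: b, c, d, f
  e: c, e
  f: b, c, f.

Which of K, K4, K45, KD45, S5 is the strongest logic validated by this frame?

Transitive (axiom 4): yes — every two-step R-path is closed by a direct edge.
Euclidean (axiom 5): no — a R c and a R b, but not c R b.
Serial (axiom D): yes — every world has a successor (e.g. a R a).
Reflexive (axiom T): yes — every world is R-related to itself.
So F validates K, K4; K45 would additionally require R to be Euclidean. The strongest is K4.

K4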